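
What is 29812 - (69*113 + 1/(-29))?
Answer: 638436/29 ≈ 22015.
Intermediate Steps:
29812 - (69*113 + 1/(-29)) = 29812 - (7797 - 1/29) = 29812 - 1*226112/29 = 29812 - 226112/29 = 638436/29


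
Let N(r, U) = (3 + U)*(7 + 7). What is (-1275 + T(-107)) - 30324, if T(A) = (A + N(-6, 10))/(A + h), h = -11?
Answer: -3728757/118 ≈ -31600.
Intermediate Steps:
N(r, U) = 42 + 14*U (N(r, U) = (3 + U)*14 = 42 + 14*U)
T(A) = (182 + A)/(-11 + A) (T(A) = (A + (42 + 14*10))/(A - 11) = (A + (42 + 140))/(-11 + A) = (A + 182)/(-11 + A) = (182 + A)/(-11 + A))
(-1275 + T(-107)) - 30324 = (-1275 + (182 - 107)/(-11 - 107)) - 30324 = (-1275 + 75/(-118)) - 30324 = (-1275 - 1/118*75) - 30324 = (-1275 - 75/118) - 30324 = -150525/118 - 30324 = -3728757/118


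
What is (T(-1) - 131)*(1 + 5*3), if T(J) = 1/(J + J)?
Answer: -2104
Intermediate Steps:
T(J) = 1/(2*J)
(T(-1) - 131)*(1 + 5*3) = ((1/2)/(-1) - 131)*(1 + 5*3) = ((1/2)*(-1) - 131)*(1 + 15) = (-1/2 - 131)*16 = -263/2*16 = -2104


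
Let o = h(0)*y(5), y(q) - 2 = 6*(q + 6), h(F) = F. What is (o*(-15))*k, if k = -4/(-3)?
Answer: 0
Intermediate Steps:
y(q) = 38 + 6*q (y(q) = 2 + 6*(q + 6) = 2 + 6*(6 + q) = 2 + (36 + 6*q) = 38 + 6*q)
k = 4/3 (k = -4*(-⅓) = 4/3 ≈ 1.3333)
o = 0 (o = 0*(38 + 6*5) = 0*(38 + 30) = 0*68 = 0)
(o*(-15))*k = (0*(-15))*(4/3) = 0*(4/3) = 0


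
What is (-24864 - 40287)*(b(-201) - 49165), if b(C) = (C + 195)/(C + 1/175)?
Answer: 56333745763830/17587 ≈ 3.2031e+9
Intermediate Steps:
b(C) = (195 + C)/(1/175 + C) (b(C) = (195 + C)/(C + 1/175) = (195 + C)/(1/175 + C))
(-24864 - 40287)*(b(-201) - 49165) = (-24864 - 40287)*(175*(195 - 201)/(1 + 175*(-201)) - 49165) = -65151*(175*(-6)/(1 - 35175) - 49165) = -65151*(175*(-6)/(-35174) - 49165) = -65151*(175*(-1/35174)*(-6) - 49165) = -65151*(525/17587 - 49165) = -65151*(-864664330/17587) = 56333745763830/17587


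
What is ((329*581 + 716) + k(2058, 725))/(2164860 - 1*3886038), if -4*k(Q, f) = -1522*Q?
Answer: -54163/95621 ≈ -0.56643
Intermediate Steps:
k(Q, f) = 761*Q/2 (k(Q, f) = -(-761)*Q/2 = 761*Q/2)
((329*581 + 716) + k(2058, 725))/(2164860 - 1*3886038) = ((329*581 + 716) + (761/2)*2058)/(2164860 - 1*3886038) = ((191149 + 716) + 783069)/(2164860 - 3886038) = (191865 + 783069)/(-1721178) = 974934*(-1/1721178) = -54163/95621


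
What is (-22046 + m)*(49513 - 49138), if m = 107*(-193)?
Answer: -16011375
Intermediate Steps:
m = -20651
(-22046 + m)*(49513 - 49138) = (-22046 - 20651)*(49513 - 49138) = -42697*375 = -16011375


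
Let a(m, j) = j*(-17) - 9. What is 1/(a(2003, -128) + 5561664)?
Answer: 1/5563831 ≈ 1.7973e-7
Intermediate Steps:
a(m, j) = -9 - 17*j (a(m, j) = -17*j - 9 = -9 - 17*j)
1/(a(2003, -128) + 5561664) = 1/((-9 - 17*(-128)) + 5561664) = 1/((-9 + 2176) + 5561664) = 1/(2167 + 5561664) = 1/5563831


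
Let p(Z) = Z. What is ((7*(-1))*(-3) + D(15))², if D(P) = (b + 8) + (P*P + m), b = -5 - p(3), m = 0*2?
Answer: 60516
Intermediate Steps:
m = 0
b = -8 (b = -5 - 1*3 = -5 - 3 = -8)
D(P) = P² (D(P) = (-8 + 8) + (P*P + 0) = 0 + (P² + 0) = 0 + P² = P²)
((7*(-1))*(-3) + D(15))² = ((7*(-1))*(-3) + 15²)² = (-7*(-3) + 225)² = (21 + 225)² = 246² = 60516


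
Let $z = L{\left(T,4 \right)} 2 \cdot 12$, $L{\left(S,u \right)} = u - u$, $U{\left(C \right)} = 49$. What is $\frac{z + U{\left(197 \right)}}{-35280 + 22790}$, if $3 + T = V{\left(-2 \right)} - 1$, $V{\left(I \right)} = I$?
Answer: $- \frac{49}{12490} \approx -0.0039231$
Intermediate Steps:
$T = -6$ ($T = -3 - 3 = -6$)
$L{\left(S,u \right)} = 0$
$z = 0$ ($z = 0 \cdot 2 \cdot 12 = 0 \cdot 12 = 0$)
$\frac{z + U{\left(197 \right)}}{-35280 + 22790} = \frac{0 + 49}{-35280 + 22790} = \frac{49}{-12490} = 49 \left(- \frac{1}{12490}\right) = - \frac{49}{12490}$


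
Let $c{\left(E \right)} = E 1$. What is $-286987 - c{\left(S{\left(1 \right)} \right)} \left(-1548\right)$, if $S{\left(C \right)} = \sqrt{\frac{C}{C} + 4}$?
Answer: $-286987 + 1548 \sqrt{5} \approx -2.8353 \cdot 10^{5}$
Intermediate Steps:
$S{\left(C \right)} = \sqrt{5}$ ($S{\left(C \right)} = \sqrt{1 + 4} = \sqrt{5}$)
$c{\left(E \right)} = E$
$-286987 - c{\left(S{\left(1 \right)} \right)} \left(-1548\right) = -286987 - \sqrt{5} \left(-1548\right) = -286987 - - 1548 \sqrt{5} = -286987 + 1548 \sqrt{5}$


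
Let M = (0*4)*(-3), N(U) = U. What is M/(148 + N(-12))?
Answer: 0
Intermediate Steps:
M = 0 (M = 0*(-3) = 0)
M/(148 + N(-12)) = 0/(148 - 12) = 0/136 = (1/136)*0 = 0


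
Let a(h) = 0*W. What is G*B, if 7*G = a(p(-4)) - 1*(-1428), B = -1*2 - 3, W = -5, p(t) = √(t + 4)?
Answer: -1020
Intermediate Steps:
p(t) = √(4 + t)
B = -5 (B = -2 - 3 = -5)
a(h) = 0 (a(h) = 0*(-5) = 0)
G = 204 (G = (0 - 1*(-1428))/7 = (0 + 1428)/7 = (⅐)*1428 = 204)
G*B = 204*(-5) = -1020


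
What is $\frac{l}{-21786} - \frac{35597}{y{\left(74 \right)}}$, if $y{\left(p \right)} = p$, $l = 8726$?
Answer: $- \frac{388080983}{806082} \approx -481.44$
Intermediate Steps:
$\frac{l}{-21786} - \frac{35597}{y{\left(74 \right)}} = \frac{8726}{-21786} - \frac{35597}{74} = 8726 \left(- \frac{1}{21786}\right) - \frac{35597}{74} = - \frac{4363}{10893} - \frac{35597}{74} = - \frac{388080983}{806082}$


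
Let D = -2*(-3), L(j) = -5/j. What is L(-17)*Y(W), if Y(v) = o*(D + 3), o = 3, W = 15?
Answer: 135/17 ≈ 7.9412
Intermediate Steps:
D = 6
Y(v) = 27 (Y(v) = 3*(6 + 3) = 3*9 = 27)
L(-17)*Y(W) = -5/(-17)*27 = -5*(-1/17)*27 = (5/17)*27 = 135/17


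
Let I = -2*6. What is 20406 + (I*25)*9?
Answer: 17706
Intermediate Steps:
I = -12
20406 + (I*25)*9 = 20406 - 12*25*9 = 20406 - 300*9 = 20406 - 2700 = 17706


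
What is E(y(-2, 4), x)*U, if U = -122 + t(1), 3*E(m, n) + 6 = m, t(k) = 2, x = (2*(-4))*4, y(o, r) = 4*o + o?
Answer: 640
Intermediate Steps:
y(o, r) = 5*o
x = -32 (x = -8*4 = -32)
E(m, n) = -2 + m/3
U = -120 (U = -122 + 2 = -120)
E(y(-2, 4), x)*U = (-2 + (5*(-2))/3)*(-120) = (-2 + (1/3)*(-10))*(-120) = (-2 - 10/3)*(-120) = -16/3*(-120) = 640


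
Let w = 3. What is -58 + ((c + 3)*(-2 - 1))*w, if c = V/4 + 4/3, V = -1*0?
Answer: -97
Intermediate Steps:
V = 0
c = 4/3 (c = 0/4 + 4/3 = 0*(1/4) + 4*(1/3) = 0 + 4/3 = 4/3 ≈ 1.3333)
-58 + ((c + 3)*(-2 - 1))*w = -58 + ((4/3 + 3)*(-2 - 1))*3 = -58 + ((13/3)*(-3))*3 = -58 - 13*3 = -58 - 39 = -97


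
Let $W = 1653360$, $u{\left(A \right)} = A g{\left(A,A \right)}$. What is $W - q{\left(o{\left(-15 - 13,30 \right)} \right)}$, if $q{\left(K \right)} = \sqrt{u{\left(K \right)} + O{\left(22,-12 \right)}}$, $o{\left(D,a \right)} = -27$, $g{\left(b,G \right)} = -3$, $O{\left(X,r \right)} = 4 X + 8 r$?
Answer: $1653360 - \sqrt{73} \approx 1.6534 \cdot 10^{6}$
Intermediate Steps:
$u{\left(A \right)} = - 3 A$ ($u{\left(A \right)} = A \left(-3\right) = - 3 A$)
$q{\left(K \right)} = \sqrt{-8 - 3 K}$ ($q{\left(K \right)} = \sqrt{- 3 K + \left(4 \cdot 22 + 8 \left(-12\right)\right)} = \sqrt{- 3 K + \left(88 - 96\right)} = \sqrt{- 3 K - 8} = \sqrt{-8 - 3 K}$)
$W - q{\left(o{\left(-15 - 13,30 \right)} \right)} = 1653360 - \sqrt{-8 - -81} = 1653360 - \sqrt{-8 + 81} = 1653360 - \sqrt{73}$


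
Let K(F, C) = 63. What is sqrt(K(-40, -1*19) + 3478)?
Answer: sqrt(3541) ≈ 59.506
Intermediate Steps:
sqrt(K(-40, -1*19) + 3478) = sqrt(63 + 3478) = sqrt(3541)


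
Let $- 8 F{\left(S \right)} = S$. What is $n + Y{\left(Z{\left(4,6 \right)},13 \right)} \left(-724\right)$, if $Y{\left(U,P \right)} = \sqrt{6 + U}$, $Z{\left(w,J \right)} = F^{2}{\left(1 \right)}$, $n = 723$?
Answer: $723 - \frac{181 \sqrt{385}}{2} \approx -1052.7$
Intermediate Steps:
$F{\left(S \right)} = - \frac{S}{8}$
$Z{\left(w,J \right)} = \frac{1}{64}$ ($Z{\left(w,J \right)} = \left(\left(- \frac{1}{8}\right) 1\right)^{2} = \left(- \frac{1}{8}\right)^{2} = \frac{1}{64}$)
$n + Y{\left(Z{\left(4,6 \right)},13 \right)} \left(-724\right) = 723 + \sqrt{6 + \frac{1}{64}} \left(-724\right) = 723 + \sqrt{\frac{385}{64}} \left(-724\right) = 723 + \frac{\sqrt{385}}{8} \left(-724\right) = 723 - \frac{181 \sqrt{385}}{2}$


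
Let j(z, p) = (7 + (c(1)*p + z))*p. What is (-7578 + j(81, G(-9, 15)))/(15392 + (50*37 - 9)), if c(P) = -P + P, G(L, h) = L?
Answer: -8370/17233 ≈ -0.48570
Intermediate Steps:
c(P) = 0
j(z, p) = p*(7 + z) (j(z, p) = (7 + (0*p + z))*p = (7 + (0 + z))*p = (7 + z)*p = p*(7 + z))
(-7578 + j(81, G(-9, 15)))/(15392 + (50*37 - 9)) = (-7578 - 9*(7 + 81))/(15392 + (50*37 - 9)) = (-7578 - 9*88)/(15392 + (1850 - 9)) = (-7578 - 792)/(15392 + 1841) = -8370/17233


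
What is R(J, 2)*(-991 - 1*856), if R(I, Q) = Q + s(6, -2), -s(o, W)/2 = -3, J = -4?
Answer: -14776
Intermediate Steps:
s(o, W) = 6 (s(o, W) = -2*(-3) = 6)
R(I, Q) = 6 + Q (R(I, Q) = Q + 6 = 6 + Q)
R(J, 2)*(-991 - 1*856) = (6 + 2)*(-991 - 1*856) = 8*(-991 - 856) = 8*(-1847) = -14776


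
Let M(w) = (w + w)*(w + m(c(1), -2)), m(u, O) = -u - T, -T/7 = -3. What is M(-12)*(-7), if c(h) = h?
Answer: -5712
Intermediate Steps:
T = 21 (T = -7*(-3) = 21)
m(u, O) = -21 - u (m(u, O) = -u - 1*21 = -u - 21 = -21 - u)
M(w) = 2*w*(-22 + w) (M(w) = (w + w)*(w + (-21 - 1*1)) = (2*w)*(w + (-21 - 1)) = (2*w)*(w - 22) = (2*w)*(-22 + w) = 2*w*(-22 + w))
M(-12)*(-7) = (2*(-12)*(-22 - 12))*(-7) = (2*(-12)*(-34))*(-7) = 816*(-7) = -5712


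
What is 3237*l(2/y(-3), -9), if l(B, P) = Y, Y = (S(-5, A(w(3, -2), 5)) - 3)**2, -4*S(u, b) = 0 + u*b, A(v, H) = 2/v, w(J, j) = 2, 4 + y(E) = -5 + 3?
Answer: 158613/16 ≈ 9913.3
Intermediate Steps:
y(E) = -6 (y(E) = -4 + (-5 + 3) = -4 - 2 = -6)
S(u, b) = -b*u/4 (S(u, b) = -(0 + u*b)/4 = -(0 + b*u)/4 = -b*u/4)
Y = 49/16 (Y = (-1/4*2/2*(-5) - 3)**2 = (-1/4*2*(1/2)*(-5) - 3)**2 = (-1/4*1*(-5) - 3)**2 = (5/4 - 3)**2 = (-7/4)**2 = 49/16 ≈ 3.0625)
l(B, P) = 49/16
3237*l(2/y(-3), -9) = 3237*(49/16) = 158613/16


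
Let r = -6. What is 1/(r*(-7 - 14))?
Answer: 1/126 ≈ 0.0079365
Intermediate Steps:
1/(r*(-7 - 14)) = 1/(-6*(-7 - 14)) = 1/(-6*(-21)) = 1/126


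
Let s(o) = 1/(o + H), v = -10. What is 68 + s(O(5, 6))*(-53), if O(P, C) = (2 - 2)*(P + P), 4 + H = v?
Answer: 1005/14 ≈ 71.786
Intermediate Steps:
H = -14 (H = -4 - 10 = -14)
O(P, C) = 0 (O(P, C) = 0*(2*P) = 0)
s(o) = 1/(-14 + o) (s(o) = 1/(o - 14) = 1/(-14 + o))
68 + s(O(5, 6))*(-53) = 68 - 53/(-14 + 0) = 68 - 53/(-14) = 68 - 1/14*(-53) = 68 + 53/14 = 1005/14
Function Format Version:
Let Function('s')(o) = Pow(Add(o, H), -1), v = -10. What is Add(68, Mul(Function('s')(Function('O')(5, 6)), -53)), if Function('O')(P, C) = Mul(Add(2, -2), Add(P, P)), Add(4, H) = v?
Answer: Rational(1005, 14) ≈ 71.786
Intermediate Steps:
H = -14 (H = Add(-4, -10) = -14)
Function('O')(P, C) = 0 (Function('O')(P, C) = Mul(0, Mul(2, P)) = 0)
Function('s')(o) = Pow(Add(-14, o), -1) (Function('s')(o) = Pow(Add(o, -14), -1) = Pow(Add(-14, o), -1))
Add(68, Mul(Function('s')(Function('O')(5, 6)), -53)) = Add(68, Mul(Pow(Add(-14, 0), -1), -53)) = Add(68, Mul(Pow(-14, -1), -53)) = Add(68, Mul(Rational(-1, 14), -53)) = Add(68, Rational(53, 14)) = Rational(1005, 14)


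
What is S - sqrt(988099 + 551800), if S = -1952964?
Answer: -1952964 - sqrt(1539899) ≈ -1.9542e+6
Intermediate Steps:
S - sqrt(988099 + 551800) = -1952964 - sqrt(988099 + 551800) = -1952964 - sqrt(1539899)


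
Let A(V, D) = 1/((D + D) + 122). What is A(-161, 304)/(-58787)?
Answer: -1/42914510 ≈ -2.3302e-8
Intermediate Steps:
A(V, D) = 1/(122 + 2*D) (A(V, D) = 1/(2*D + 122) = 1/(122 + 2*D))
A(-161, 304)/(-58787) = (1/(2*(61 + 304)))/(-58787) = ((½)/365)*(-1/58787) = ((½)*(1/365))*(-1/58787) = (1/730)*(-1/58787) = -1/42914510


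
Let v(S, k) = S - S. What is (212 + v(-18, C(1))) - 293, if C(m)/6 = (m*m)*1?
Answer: -81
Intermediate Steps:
C(m) = 6*m² (C(m) = 6*((m*m)*1) = 6*(m²*1) = 6*m²)
v(S, k) = 0
(212 + v(-18, C(1))) - 293 = (212 + 0) - 293 = 212 - 293 = -81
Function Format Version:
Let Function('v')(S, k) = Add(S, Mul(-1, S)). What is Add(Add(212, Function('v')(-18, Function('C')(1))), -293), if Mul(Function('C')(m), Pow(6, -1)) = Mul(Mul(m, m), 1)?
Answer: -81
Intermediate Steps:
Function('C')(m) = Mul(6, Pow(m, 2)) (Function('C')(m) = Mul(6, Mul(Mul(m, m), 1)) = Mul(6, Mul(Pow(m, 2), 1)) = Mul(6, Pow(m, 2)))
Function('v')(S, k) = 0
Add(Add(212, Function('v')(-18, Function('C')(1))), -293) = Add(Add(212, 0), -293) = Add(212, -293) = -81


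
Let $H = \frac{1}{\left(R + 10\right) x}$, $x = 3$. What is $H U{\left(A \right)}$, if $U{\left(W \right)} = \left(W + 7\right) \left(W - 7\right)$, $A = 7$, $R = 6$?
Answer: $0$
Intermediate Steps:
$H = \frac{1}{48}$ ($H = \frac{1}{\left(6 + 10\right) 3} = \frac{1}{16} \cdot \frac{1}{3} = \frac{1}{48} \approx 0.020833$)
$U{\left(W \right)} = \left(-7 + W\right) \left(7 + W\right)$ ($U{\left(W \right)} = \left(7 + W\right) \left(-7 + W\right) = \left(-7 + W\right) \left(7 + W\right)$)
$H U{\left(A \right)} = \frac{-49 + 7^{2}}{48} = \frac{-49 + 49}{48} = \frac{1}{48} \cdot 0 = 0$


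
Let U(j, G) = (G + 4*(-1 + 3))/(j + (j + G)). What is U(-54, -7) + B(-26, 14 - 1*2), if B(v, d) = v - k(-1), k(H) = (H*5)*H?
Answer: -3566/115 ≈ -31.009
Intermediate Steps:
k(H) = 5*H² (k(H) = (5*H)*H = 5*H²)
B(v, d) = -5 + v (B(v, d) = v - 5*(-1)² = v - 5 = -5 + v)
U(j, G) = (8 + G)/(G + 2*j) (U(j, G) = (G + 4*2)/(j + (G + j)) = (G + 8)/(G + 2*j) = (8 + G)/(G + 2*j))
U(-54, -7) + B(-26, 14 - 1*2) = (8 - 7)/(-7 + 2*(-54)) + (-5 - 26) = 1/(-7 - 108) - 31 = 1/(-115) - 31 = -1/115*1 - 31 = -1/115 - 31 = -3566/115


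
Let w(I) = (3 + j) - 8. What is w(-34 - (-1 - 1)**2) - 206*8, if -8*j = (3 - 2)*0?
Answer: -1653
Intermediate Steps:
j = 0 (j = -(3 - 2)*0/8 = -0/8 = -1/8*0 = 0)
w(I) = -5 (w(I) = (3 + 0) - 8 = 3 - 8 = -5)
w(-34 - (-1 - 1)**2) - 206*8 = -5 - 206*8 = -5 - 1648 = -1653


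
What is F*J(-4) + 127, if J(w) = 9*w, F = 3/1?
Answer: 19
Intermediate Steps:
F = 3 (F = 3*1 = 3)
F*J(-4) + 127 = 3*(9*(-4)) + 127 = 3*(-36) + 127 = -108 + 127 = 19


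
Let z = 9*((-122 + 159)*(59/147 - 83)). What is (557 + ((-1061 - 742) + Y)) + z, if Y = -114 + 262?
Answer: -1401564/49 ≈ -28603.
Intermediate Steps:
Y = 148
z = -1347762/49 (z = 9*(37*(59*(1/147) - 83)) = 9*(37*(59/147 - 83)) = 9*(37*(-12142/147)) = 9*(-449254/147) = -1347762/49 ≈ -27505.)
(557 + ((-1061 - 742) + Y)) + z = (557 + ((-1061 - 742) + 148)) - 1347762/49 = (557 + (-1803 + 148)) - 1347762/49 = (557 - 1655) - 1347762/49 = -1098 - 1347762/49 = -1401564/49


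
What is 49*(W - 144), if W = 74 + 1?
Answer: -3381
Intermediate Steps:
W = 75
49*(W - 144) = 49*(75 - 144) = 49*(-69) = -3381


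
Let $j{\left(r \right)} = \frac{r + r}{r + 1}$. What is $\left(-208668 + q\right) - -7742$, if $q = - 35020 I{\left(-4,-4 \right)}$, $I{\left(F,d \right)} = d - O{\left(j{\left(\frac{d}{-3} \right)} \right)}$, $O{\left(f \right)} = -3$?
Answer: $-165906$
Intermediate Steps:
$j{\left(r \right)} = \frac{2 r}{1 + r}$
$I{\left(F,d \right)} = 3 + d$ ($I{\left(F,d \right)} = d - -3 = d + 3 = 3 + d$)
$q = 35020$ ($q = - 35020 \left(3 - 4\right) = \left(-35020\right) \left(-1\right) = 35020$)
$\left(-208668 + q\right) - -7742 = \left(-208668 + 35020\right) - -7742 = -173648 + 7742 = -165906$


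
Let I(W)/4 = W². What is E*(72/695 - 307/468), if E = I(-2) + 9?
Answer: -898345/65052 ≈ -13.810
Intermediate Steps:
I(W) = 4*W²
E = 25 (E = 4*(-2)² + 9 = 4*4 + 9 = 16 + 9 = 25)
E*(72/695 - 307/468) = 25*(72/695 - 307/468) = 25*(-179669/325260) = -898345/65052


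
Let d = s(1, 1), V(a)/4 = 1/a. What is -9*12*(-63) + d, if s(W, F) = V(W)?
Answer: 6808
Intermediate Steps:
V(a) = 4/a
s(W, F) = 4/W
d = 4 (d = 4/1 = 4*1 = 4)
-9*12*(-63) + d = -9*12*(-63) + 4 = -108*(-63) + 4 = 6804 + 4 = 6808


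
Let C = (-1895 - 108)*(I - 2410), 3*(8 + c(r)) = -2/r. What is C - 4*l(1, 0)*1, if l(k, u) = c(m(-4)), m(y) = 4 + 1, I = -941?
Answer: 100681283/15 ≈ 6.7121e+6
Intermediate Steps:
m(y) = 5
c(r) = -8 - 2/(3*r) (c(r) = -8 + (-2/r)/3 = -8 - 2/(3*r))
C = 6712053 (C = (-1895 - 108)*(-941 - 2410) = -2003*(-3351) = 6712053)
l(k, u) = -122/15 (l(k, u) = -8 - 2/3/5 = -8 - 2/3*1/5 = -8 - 2/15 = -122/15)
C - 4*l(1, 0)*1 = 6712053 - 4*(-122/15)*1 = 6712053 + (488/15)*1 = 6712053 + 488/15 = 100681283/15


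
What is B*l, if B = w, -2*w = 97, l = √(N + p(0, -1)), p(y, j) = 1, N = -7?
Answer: -97*I*√6/2 ≈ -118.8*I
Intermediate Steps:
l = I*√6 (l = √(-7 + 1) = √(-6) = I*√6 ≈ 2.4495*I)
w = -97/2 (w = -½*97 = -97/2 ≈ -48.500)
B = -97/2 ≈ -48.500
B*l = -97*I*√6/2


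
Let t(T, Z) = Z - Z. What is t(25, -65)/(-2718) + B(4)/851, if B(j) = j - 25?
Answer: -21/851 ≈ -0.024677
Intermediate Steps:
B(j) = -25 + j
t(T, Z) = 0
t(25, -65)/(-2718) + B(4)/851 = 0/(-2718) + (-25 + 4)/851 = 0*(-1/2718) - 21*1/851 = 0 - 21/851 = -21/851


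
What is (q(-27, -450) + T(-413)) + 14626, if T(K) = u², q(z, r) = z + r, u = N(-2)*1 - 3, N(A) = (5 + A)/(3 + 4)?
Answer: 693625/49 ≈ 14156.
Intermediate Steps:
N(A) = 5/7 + A/7 (N(A) = (5 + A)/7 = (5 + A)*(⅐) = 5/7 + A/7)
u = -18/7 (u = (5/7 + (⅐)*(-2))*1 - 3 = (5/7 - 2/7)*1 - 3 = (3/7)*1 - 3 = 3/7 - 3 = -18/7 ≈ -2.5714)
q(z, r) = r + z
T(K) = 324/49 (T(K) = (-18/7)² = 324/49)
(q(-27, -450) + T(-413)) + 14626 = ((-450 - 27) + 324/49) + 14626 = (-477 + 324/49) + 14626 = -23049/49 + 14626 = 693625/49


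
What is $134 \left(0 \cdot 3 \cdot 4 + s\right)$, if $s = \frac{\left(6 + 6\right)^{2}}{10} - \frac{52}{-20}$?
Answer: $2278$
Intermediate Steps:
$s = 17$ ($s = 12^{2} \cdot \frac{1}{10} - - \frac{13}{5} = 144 \cdot \frac{1}{10} + \frac{13}{5} = \frac{72}{5} + \frac{13}{5} = 17$)
$134 \left(0 \cdot 3 \cdot 4 + s\right) = 134 \left(0 \cdot 3 \cdot 4 + 17\right) = 134 \left(0 \cdot 4 + 17\right) = 134 \left(0 + 17\right) = 134 \cdot 17 = 2278$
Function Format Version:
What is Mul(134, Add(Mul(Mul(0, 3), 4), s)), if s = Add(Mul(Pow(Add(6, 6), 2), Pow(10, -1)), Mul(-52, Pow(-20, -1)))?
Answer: 2278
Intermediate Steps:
s = 17 (s = Add(Mul(Pow(12, 2), Rational(1, 10)), Mul(-52, Rational(-1, 20))) = Add(Mul(144, Rational(1, 10)), Rational(13, 5)) = Add(Rational(72, 5), Rational(13, 5)) = 17)
Mul(134, Add(Mul(Mul(0, 3), 4), s)) = Mul(134, Add(Mul(Mul(0, 3), 4), 17)) = Mul(134, Add(Mul(0, 4), 17)) = Mul(134, Add(0, 17)) = Mul(134, 17) = 2278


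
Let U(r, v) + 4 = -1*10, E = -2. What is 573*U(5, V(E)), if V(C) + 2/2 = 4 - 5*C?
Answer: -8022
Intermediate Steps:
V(C) = 3 - 5*C (V(C) = -1 + (4 - 5*C) = 3 - 5*C)
U(r, v) = -14 (U(r, v) = -4 - 1*10 = -4 - 10 = -14)
573*U(5, V(E)) = 573*(-14) = -8022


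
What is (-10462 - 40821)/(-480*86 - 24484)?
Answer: 51283/65764 ≈ 0.77980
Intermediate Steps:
(-10462 - 40821)/(-480*86 - 24484) = -51283/(-41280 - 24484) = -51283/(-65764) = -51283*(-1/65764) = 51283/65764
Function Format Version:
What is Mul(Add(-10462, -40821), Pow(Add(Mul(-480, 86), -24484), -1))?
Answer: Rational(51283, 65764) ≈ 0.77980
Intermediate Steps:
Mul(Add(-10462, -40821), Pow(Add(Mul(-480, 86), -24484), -1)) = Mul(-51283, Pow(Add(-41280, -24484), -1)) = Mul(-51283, Pow(-65764, -1)) = Mul(-51283, Rational(-1, 65764)) = Rational(51283, 65764)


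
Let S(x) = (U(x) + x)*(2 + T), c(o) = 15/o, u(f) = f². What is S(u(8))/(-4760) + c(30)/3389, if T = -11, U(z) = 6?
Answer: 30535/230452 ≈ 0.13250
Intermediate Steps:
S(x) = -54 - 9*x (S(x) = (6 + x)*(2 - 11) = (6 + x)*(-9) = -54 - 9*x)
S(u(8))/(-4760) + c(30)/3389 = (-54 - 9*8²)/(-4760) + (15/30)/3389 = (-54 - 9*64)*(-1/4760) + (15*(1/30))*(1/3389) = (-54 - 576)*(-1/4760) + (½)*(1/3389) = -630*(-1/4760) + 1/6778 = 9/68 + 1/6778 = 30535/230452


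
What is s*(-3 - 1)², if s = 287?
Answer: 4592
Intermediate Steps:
s*(-3 - 1)² = 287*(-3 - 1)² = 287*(-4)² = 287*16 = 4592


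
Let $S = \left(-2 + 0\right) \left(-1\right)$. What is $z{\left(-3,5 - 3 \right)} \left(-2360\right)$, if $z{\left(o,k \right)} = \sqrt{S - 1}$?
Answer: $-2360$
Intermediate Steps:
$S = 2$ ($S = \left(-2\right) \left(-1\right) = 2$)
$z{\left(o,k \right)} = 1$ ($z{\left(o,k \right)} = \sqrt{2 - 1} = \sqrt{1} = 1$)
$z{\left(-3,5 - 3 \right)} \left(-2360\right) = 1 \left(-2360\right) = -2360$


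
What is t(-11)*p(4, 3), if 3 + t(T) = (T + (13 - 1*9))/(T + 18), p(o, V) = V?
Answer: -12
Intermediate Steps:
t(T) = -3 + (4 + T)/(18 + T) (t(T) = -3 + (T + (13 - 1*9))/(T + 18) = -3 + (T + (13 - 9))/(18 + T) = -3 + (T + 4)/(18 + T) = -3 + (4 + T)/(18 + T))
t(-11)*p(4, 3) = (2*(-25 - 1*(-11))/(18 - 11))*3 = (2*(-25 + 11)/7)*3 = (2*(⅐)*(-14))*3 = -4*3 = -12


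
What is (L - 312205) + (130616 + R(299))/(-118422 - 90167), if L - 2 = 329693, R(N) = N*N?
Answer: 3648001593/208589 ≈ 17489.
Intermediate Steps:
R(N) = N**2
L = 329695 (L = 2 + 329693 = 329695)
(L - 312205) + (130616 + R(299))/(-118422 - 90167) = (329695 - 312205) + (130616 + 299**2)/(-118422 - 90167) = 17490 + (130616 + 89401)/(-208589) = 17490 + 220017*(-1/208589) = 17490 - 220017/208589 = 3648001593/208589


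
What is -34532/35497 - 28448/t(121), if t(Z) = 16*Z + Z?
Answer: -98259180/6637939 ≈ -14.803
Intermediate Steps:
t(Z) = 17*Z
-34532/35497 - 28448/t(121) = -34532/35497 - 28448/(17*121) = -34532*1/35497 - 28448/2057 = -34532/35497 - 28448*1/2057 = -34532/35497 - 28448/2057 = -98259180/6637939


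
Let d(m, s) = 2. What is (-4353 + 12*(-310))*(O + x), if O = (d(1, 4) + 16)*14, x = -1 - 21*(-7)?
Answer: -3213054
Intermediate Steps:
x = 146 (x = -1 + 147 = 146)
O = 252 (O = (2 + 16)*14 = 18*14 = 252)
(-4353 + 12*(-310))*(O + x) = (-4353 + 12*(-310))*(252 + 146) = (-4353 - 3720)*398 = -8073*398 = -3213054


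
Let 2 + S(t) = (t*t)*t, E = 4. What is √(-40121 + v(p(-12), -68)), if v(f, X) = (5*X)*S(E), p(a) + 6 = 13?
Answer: 7*I*√1249 ≈ 247.39*I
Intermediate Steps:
S(t) = -2 + t³ (S(t) = -2 + (t*t)*t = -2 + t²*t = -2 + t³)
p(a) = 7 (p(a) = -6 + 13 = 7)
v(f, X) = 310*X (v(f, X) = (5*X)*(-2 + 4³) = (5*X)*(-2 + 64) = (5*X)*62 = 310*X)
√(-40121 + v(p(-12), -68)) = √(-40121 + 310*(-68)) = √(-40121 - 21080) = √(-61201) = 7*I*√1249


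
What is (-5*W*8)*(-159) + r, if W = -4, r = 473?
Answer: -24967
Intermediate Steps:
(-5*W*8)*(-159) + r = (-5*(-4)*8)*(-159) + 473 = (20*8)*(-159) + 473 = 160*(-159) + 473 = -25440 + 473 = -24967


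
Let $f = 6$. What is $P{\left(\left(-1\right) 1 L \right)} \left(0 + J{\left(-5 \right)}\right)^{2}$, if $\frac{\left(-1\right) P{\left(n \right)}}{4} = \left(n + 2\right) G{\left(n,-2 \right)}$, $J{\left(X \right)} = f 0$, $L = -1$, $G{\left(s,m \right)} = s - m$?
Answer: $0$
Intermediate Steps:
$J{\left(X \right)} = 0$ ($J{\left(X \right)} = 6 \cdot 0 = 0$)
$P{\left(n \right)} = - 4 \left(2 + n\right)^{2}$ ($P{\left(n \right)} = - 4 \left(n + 2\right) \left(n - -2\right) = - 4 \left(2 + n\right) \left(n + 2\right) = - 4 \left(2 + n\right) \left(2 + n\right) = - 4 \left(2 + n\right)^{2}$)
$P{\left(\left(-1\right) 1 L \right)} \left(0 + J{\left(-5 \right)}\right)^{2} = - 4 \left(2 + \left(-1\right) 1 \left(-1\right)\right)^{2} \left(0 + 0\right)^{2} = - 4 \left(2 - -1\right)^{2} \cdot 0^{2} = - 4 \left(2 + 1\right)^{2} \cdot 0 = - 4 \cdot 3^{2} \cdot 0 = \left(-4\right) 9 \cdot 0 = \left(-36\right) 0 = 0$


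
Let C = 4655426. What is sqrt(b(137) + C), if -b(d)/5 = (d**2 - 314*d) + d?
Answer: sqrt(4775986) ≈ 2185.4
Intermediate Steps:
b(d) = -5*d**2 + 1565*d (b(d) = -5*((d**2 - 314*d) + d) = -5*(d**2 - 313*d) = -5*d**2 + 1565*d)
sqrt(b(137) + C) = sqrt(5*137*(313 - 1*137) + 4655426) = sqrt(5*137*(313 - 137) + 4655426) = sqrt(5*137*176 + 4655426) = sqrt(120560 + 4655426) = sqrt(4775986)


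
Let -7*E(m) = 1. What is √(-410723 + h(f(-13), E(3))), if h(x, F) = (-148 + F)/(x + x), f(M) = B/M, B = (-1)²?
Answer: I*√80312974/14 ≈ 640.13*I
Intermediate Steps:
B = 1
f(M) = 1/M
E(m) = -⅐ (E(m) = -⅐*1 = -⅐)
h(x, F) = (-148 + F)/(2*x) (h(x, F) = (-148 + F)/((2*x)) = (-148 + F)*(1/(2*x)) = (-148 + F)/(2*x))
√(-410723 + h(f(-13), E(3))) = √(-410723 + (-148 - ⅐)/(2*(1/(-13)))) = √(-410723 + (½)*(-1037/7)/(-1/13)) = √(-410723 + (½)*(-13)*(-1037/7)) = √(-410723 + 13481/14) = √(-5736641/14) = I*√80312974/14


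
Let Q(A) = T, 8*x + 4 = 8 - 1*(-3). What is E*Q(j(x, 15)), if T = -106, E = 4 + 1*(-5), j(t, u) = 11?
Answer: 106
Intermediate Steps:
x = 7/8 (x = -½ + (8 - 1*(-3))/8 = -½ + (8 + 3)/8 = -½ + (⅛)*11 = -½ + 11/8 = 7/8 ≈ 0.87500)
E = -1 (E = 4 - 5 = -1)
Q(A) = -106
E*Q(j(x, 15)) = -1*(-106) = 106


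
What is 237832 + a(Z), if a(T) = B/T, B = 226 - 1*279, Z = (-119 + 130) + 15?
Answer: 6183579/26 ≈ 2.3783e+5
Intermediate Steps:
Z = 26 (Z = 11 + 15 = 26)
B = -53 (B = 226 - 279 = -53)
a(T) = -53/T
237832 + a(Z) = 237832 - 53/26 = 6183579/26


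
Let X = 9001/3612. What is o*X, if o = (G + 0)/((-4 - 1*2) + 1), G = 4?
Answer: -9001/4515 ≈ -1.9936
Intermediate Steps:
o = -⅘ (o = (4 + 0)/((-4 - 1*2) + 1) = 4/((-4 - 2) + 1) = 4/(-6 + 1) = 4/(-5) = 4*(-⅕) = -⅘ ≈ -0.80000)
X = 9001/3612 (X = 9001*(1/3612) = 9001/3612 ≈ 2.4920)
o*X = -⅘*9001/3612 = -9001/4515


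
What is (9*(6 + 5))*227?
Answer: 22473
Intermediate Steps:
(9*(6 + 5))*227 = (9*11)*227 = 99*227 = 22473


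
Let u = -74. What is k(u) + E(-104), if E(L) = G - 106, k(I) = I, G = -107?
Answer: -287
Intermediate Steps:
E(L) = -213 (E(L) = -107 - 106 = -213)
k(u) + E(-104) = -74 - 213 = -287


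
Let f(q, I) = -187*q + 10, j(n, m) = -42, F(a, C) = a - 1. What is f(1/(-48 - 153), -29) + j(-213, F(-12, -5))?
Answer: -6245/201 ≈ -31.070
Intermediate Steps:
F(a, C) = -1 + a
f(q, I) = 10 - 187*q
f(1/(-48 - 153), -29) + j(-213, F(-12, -5)) = (10 - 187/(-48 - 153)) - 42 = (10 - 187/(-201)) - 42 = (10 - 187*(-1/201)) - 42 = (10 + 187/201) - 42 = 2197/201 - 42 = -6245/201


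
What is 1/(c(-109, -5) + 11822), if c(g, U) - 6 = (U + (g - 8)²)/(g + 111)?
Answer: 1/18670 ≈ 5.3562e-5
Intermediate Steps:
c(g, U) = 6 + (U + (-8 + g)²)/(111 + g) (c(g, U) = 6 + (U + (g - 8)²)/(g + 111) = 6 + (U + (-8 + g)²)/(111 + g))
1/(c(-109, -5) + 11822) = 1/((730 - 5 + (-109)² - 10*(-109))/(111 - 109) + 11822) = 1/((730 - 5 + 11881 + 1090)/2 + 11822) = 1/((½)*13696 + 11822) = 1/(6848 + 11822) = 1/18670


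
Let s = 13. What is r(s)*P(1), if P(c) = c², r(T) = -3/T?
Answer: -3/13 ≈ -0.23077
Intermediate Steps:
r(s)*P(1) = -3/13*1² = -3*1/13*1 = -3/13*1 = -3/13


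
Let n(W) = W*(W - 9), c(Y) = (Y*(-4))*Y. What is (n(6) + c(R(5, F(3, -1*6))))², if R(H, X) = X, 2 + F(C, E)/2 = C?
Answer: 1156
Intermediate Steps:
F(C, E) = -4 + 2*C
c(Y) = -4*Y² (c(Y) = (-4*Y)*Y = -4*Y²)
n(W) = W*(-9 + W)
(n(6) + c(R(5, F(3, -1*6))))² = (6*(-9 + 6) - 4*(-4 + 2*3)²)² = (6*(-3) - 4*(-4 + 6)²)² = (-18 - 4*2²)² = (-18 - 4*4)² = (-18 - 16)² = (-34)² = 1156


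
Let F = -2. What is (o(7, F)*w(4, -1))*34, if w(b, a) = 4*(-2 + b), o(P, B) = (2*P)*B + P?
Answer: -5712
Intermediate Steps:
o(P, B) = P + 2*B*P (o(P, B) = 2*B*P + P = P + 2*B*P)
w(b, a) = -8 + 4*b
(o(7, F)*w(4, -1))*34 = ((7*(1 + 2*(-2)))*(-8 + 4*4))*34 = ((7*(1 - 4))*(-8 + 16))*34 = ((7*(-3))*8)*34 = -21*8*34 = -168*34 = -5712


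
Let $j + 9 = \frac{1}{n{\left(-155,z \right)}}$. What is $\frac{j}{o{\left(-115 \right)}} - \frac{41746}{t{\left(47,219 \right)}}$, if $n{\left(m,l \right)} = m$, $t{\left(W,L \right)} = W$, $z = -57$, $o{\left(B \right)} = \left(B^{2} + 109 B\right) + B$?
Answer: $- \frac{3720677862}{4188875} \approx -888.23$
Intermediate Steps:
$o{\left(B \right)} = B^{2} + 110 B$
$j = - \frac{1396}{155}$ ($j = -9 + \frac{1}{-155} = -9 - \frac{1}{155} = - \frac{1396}{155} \approx -9.0065$)
$\frac{j}{o{\left(-115 \right)}} - \frac{41746}{t{\left(47,219 \right)}} = - \frac{1396}{155 \left(- 115 \left(110 - 115\right)\right)} - \frac{41746}{47} = - \frac{1396}{155 \left(\left(-115\right) \left(-5\right)\right)} - \frac{41746}{47} = - \frac{1396}{155 \cdot 575} - \frac{41746}{47} = \left(- \frac{1396}{155}\right) \frac{1}{575} - \frac{41746}{47} = - \frac{1396}{89125} - \frac{41746}{47} = - \frac{3720677862}{4188875}$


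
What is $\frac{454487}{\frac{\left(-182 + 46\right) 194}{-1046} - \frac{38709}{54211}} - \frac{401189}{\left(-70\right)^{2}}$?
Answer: $\frac{546621850240797}{29609068300} \approx 18461.0$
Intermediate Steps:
$\frac{454487}{\frac{\left(-182 + 46\right) 194}{-1046} - \frac{38709}{54211}} - \frac{401189}{\left(-70\right)^{2}} = \frac{454487}{\left(-136\right) 194 \left(- \frac{1}{1046}\right) - \frac{1683}{2357}} - \frac{401189}{4900} = \frac{454487}{\left(-26384\right) \left(- \frac{1}{1046}\right) - \frac{1683}{2357}} - \frac{401189}{4900} = \frac{454487}{\frac{13192}{523} - \frac{1683}{2357}} - \frac{401189}{4900} = \frac{454487}{\frac{30213335}{1232711}} - \frac{401189}{4900} = 454487 \cdot \frac{1232711}{30213335} - \frac{401189}{4900} = \frac{560251124257}{30213335} - \frac{401189}{4900} = \frac{546621850240797}{29609068300}$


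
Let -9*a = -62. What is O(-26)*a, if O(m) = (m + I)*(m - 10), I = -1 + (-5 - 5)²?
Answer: -18104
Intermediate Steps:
a = 62/9 (a = -⅑*(-62) = 62/9 ≈ 6.8889)
I = 99 (I = -1 + (-10)² = -1 + 100 = 99)
O(m) = (-10 + m)*(99 + m) (O(m) = (m + 99)*(m - 10) = (99 + m)*(-10 + m) = (-10 + m)*(99 + m))
O(-26)*a = (-990 + (-26)² + 89*(-26))*(62/9) = (-990 + 676 - 2314)*(62/9) = -2628*62/9 = -18104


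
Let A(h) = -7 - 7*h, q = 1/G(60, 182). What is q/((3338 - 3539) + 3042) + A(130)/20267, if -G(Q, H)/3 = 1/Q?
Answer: -3010537/57578547 ≈ -0.052286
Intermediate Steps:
G(Q, H) = -3/Q
q = -20 (q = 1/(-3/60) = 1/(-3*1/60) = 1/(-1/20) = -20)
q/((3338 - 3539) + 3042) + A(130)/20267 = -20/((3338 - 3539) + 3042) + (-7 - 7*130)/20267 = -20/(-201 + 3042) + (-7 - 910)*(1/20267) = -20/2841 - 917*1/20267 = -20*1/2841 - 917/20267 = -20/2841 - 917/20267 = -3010537/57578547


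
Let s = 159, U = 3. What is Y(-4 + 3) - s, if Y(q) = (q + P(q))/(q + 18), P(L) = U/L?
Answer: -2707/17 ≈ -159.24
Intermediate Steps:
P(L) = 3/L
Y(q) = (q + 3/q)/(18 + q) (Y(q) = (q + 3/q)/(q + 18) = (q + 3/q)/(18 + q))
Y(-4 + 3) - s = (3 + (-4 + 3)²)/((-4 + 3)*(18 + (-4 + 3))) - 1*159 = (3 + (-1)²)/((-1)*(18 - 1)) - 159 = -1*(3 + 1)/17 - 159 = -1*1/17*4 - 159 = -4/17 - 159 = -2707/17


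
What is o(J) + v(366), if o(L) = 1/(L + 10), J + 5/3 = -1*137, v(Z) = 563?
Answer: 217315/386 ≈ 562.99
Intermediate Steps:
J = -416/3 (J = -5/3 - 1*137 = -5/3 - 137 = -416/3 ≈ -138.67)
o(L) = 1/(10 + L)
o(J) + v(366) = 1/(10 - 416/3) + 563 = 1/(-386/3) + 563 = -3/386 + 563 = 217315/386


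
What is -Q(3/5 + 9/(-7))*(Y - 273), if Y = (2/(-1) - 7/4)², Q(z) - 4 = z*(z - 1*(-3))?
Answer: 3061677/4900 ≈ 624.83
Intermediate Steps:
Q(z) = 4 + z*(3 + z) (Q(z) = 4 + z*(z - 1*(-3)) = 4 + z*(z + 3) = 4 + z*(3 + z))
Y = 225/16 (Y = (2*(-1) - 7*¼)² = (-2 - 7/4)² = (-15/4)² = 225/16 ≈ 14.063)
-Q(3/5 + 9/(-7))*(Y - 273) = -(4 + (3/5 + 9/(-7))² + 3*(3/5 + 9/(-7)))*(225/16 - 273) = -(4 + (3*(⅕) + 9*(-⅐))² + 3*(3*(⅕) + 9*(-⅐)))*(-4143)/16 = -(4 + (⅗ - 9/7)² + 3*(⅗ - 9/7))*(-4143)/16 = -(4 + (-24/35)² + 3*(-24/35))*(-4143)/16 = -(4 + 576/1225 - 72/35)*(-4143)/16 = -2956*(-4143)/(1225*16) = -1*(-3061677/4900) = 3061677/4900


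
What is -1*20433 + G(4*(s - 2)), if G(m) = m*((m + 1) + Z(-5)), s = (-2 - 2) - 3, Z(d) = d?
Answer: -18993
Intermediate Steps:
s = -7 (s = -4 - 3 = -7)
G(m) = m*(-4 + m) (G(m) = m*((m + 1) - 5) = m*((1 + m) - 5) = m*(-4 + m))
-1*20433 + G(4*(s - 2)) = -1*20433 + (4*(-7 - 2))*(-4 + 4*(-7 - 2)) = -20433 + (4*(-9))*(-4 + 4*(-9)) = -20433 - 36*(-4 - 36) = -20433 - 36*(-40) = -20433 + 1440 = -18993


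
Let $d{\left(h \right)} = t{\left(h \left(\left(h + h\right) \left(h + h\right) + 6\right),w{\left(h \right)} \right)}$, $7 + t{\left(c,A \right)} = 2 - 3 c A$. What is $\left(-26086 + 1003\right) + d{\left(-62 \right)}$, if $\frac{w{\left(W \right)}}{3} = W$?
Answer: $-532180760$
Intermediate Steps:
$w{\left(W \right)} = 3 W$
$t{\left(c,A \right)} = -5 - 3 A c$ ($t{\left(c,A \right)} = -7 - \left(-2 + 3 c A\right) = -7 - \left(-2 + 3 A c\right) = -5 - 3 A c$)
$d{\left(h \right)} = -5 - 9 h^{2} \left(6 + 4 h^{2}\right)$ ($d{\left(h \right)} = -5 - 3 \cdot 3 h h \left(\left(h + h\right) \left(h + h\right) + 6\right) = -5 - 3 \cdot 3 h h \left(2 h 2 h + 6\right) = -5 - 3 \cdot 3 h h \left(4 h^{2} + 6\right) = -5 - 3 \cdot 3 h h \left(6 + 4 h^{2}\right) = -5 - 9 h^{2} \left(6 + 4 h^{2}\right)$)
$\left(-26086 + 1003\right) + d{\left(-62 \right)} = \left(-26086 + 1003\right) - \left(5 + 207576 + 531948096\right) = -25083 - 532155677 = -532180760$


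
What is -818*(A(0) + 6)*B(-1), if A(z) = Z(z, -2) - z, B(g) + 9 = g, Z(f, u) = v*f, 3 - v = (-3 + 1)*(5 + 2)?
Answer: 49080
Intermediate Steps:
v = 17 (v = 3 - (-3 + 1)*(5 + 2) = 3 - (-2)*7 = 3 - 1*(-14) = 3 + 14 = 17)
Z(f, u) = 17*f
B(g) = -9 + g
A(z) = 16*z (A(z) = 17*z - z = 16*z)
-818*(A(0) + 6)*B(-1) = -818*(16*0 + 6)*(-9 - 1) = -818*(0 + 6)*(-10) = -4908*(-10) = -818*(-60) = 49080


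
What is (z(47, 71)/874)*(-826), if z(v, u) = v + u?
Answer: -48734/437 ≈ -111.52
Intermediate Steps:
z(v, u) = u + v
(z(47, 71)/874)*(-826) = ((71 + 47)/874)*(-826) = (118*(1/874))*(-826) = (59/437)*(-826) = -48734/437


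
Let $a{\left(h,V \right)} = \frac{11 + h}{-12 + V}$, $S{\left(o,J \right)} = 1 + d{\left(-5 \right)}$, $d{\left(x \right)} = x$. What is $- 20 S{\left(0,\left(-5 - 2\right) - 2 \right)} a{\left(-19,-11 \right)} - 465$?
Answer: $- \frac{10055}{23} \approx -437.17$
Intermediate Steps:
$S{\left(o,J \right)} = -4$ ($S{\left(o,J \right)} = 1 - 5 = -4$)
$a{\left(h,V \right)} = \frac{11 + h}{-12 + V}$
$- 20 S{\left(0,\left(-5 - 2\right) - 2 \right)} a{\left(-19,-11 \right)} - 465 = \left(-20\right) \left(-4\right) \frac{11 - 19}{-12 - 11} - 465 = 80 \frac{1}{-23} \left(-8\right) - 465 = 80 \left(\left(- \frac{1}{23}\right) \left(-8\right)\right) - 465 = 80 \cdot \frac{8}{23} - 465 = \frac{640}{23} - 465 = - \frac{10055}{23}$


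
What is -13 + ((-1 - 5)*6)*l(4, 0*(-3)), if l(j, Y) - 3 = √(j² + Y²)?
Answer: -265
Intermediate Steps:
l(j, Y) = 3 + √(Y² + j²) (l(j, Y) = 3 + √(j² + Y²) = 3 + √(Y² + j²))
-13 + ((-1 - 5)*6)*l(4, 0*(-3)) = -13 + ((-1 - 5)*6)*(3 + √((0*(-3))² + 4²)) = -13 + (-6*6)*(3 + √(0² + 16)) = -13 - 36*(3 + √(0 + 16)) = -13 - 36*(3 + √16) = -13 - 36*(3 + 4) = -13 - 36*7 = -13 - 252 = -265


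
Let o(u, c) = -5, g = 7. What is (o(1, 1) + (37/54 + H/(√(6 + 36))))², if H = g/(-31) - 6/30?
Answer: 9132169591/490398300 + 2563*√42/29295 ≈ 19.189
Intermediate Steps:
H = -66/155 (H = 7/(-31) - 6/30 = 7*(-1/31) - 6*1/30 = -7/31 - ⅕ = -66/155 ≈ -0.42581)
(o(1, 1) + (37/54 + H/(√(6 + 36))))² = (-5 + (37/54 - 66/(155*√(6 + 36))))² = (-5 + (37*(1/54) - 66*√42/42/155))² = (-5 + (37/54 - 11*√42/1085))² = (-233/54 - 11*√42/1085)²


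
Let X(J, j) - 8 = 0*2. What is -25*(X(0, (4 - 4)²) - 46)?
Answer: 950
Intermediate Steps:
X(J, j) = 8 (X(J, j) = 8 + 0*2 = 8 + 0 = 8)
-25*(X(0, (4 - 4)²) - 46) = -25*(8 - 46) = -25*(-38) = 950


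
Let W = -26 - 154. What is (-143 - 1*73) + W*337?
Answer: -60876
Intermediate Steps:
W = -180
(-143 - 1*73) + W*337 = (-143 - 1*73) - 180*337 = (-143 - 73) - 60660 = -216 - 60660 = -60876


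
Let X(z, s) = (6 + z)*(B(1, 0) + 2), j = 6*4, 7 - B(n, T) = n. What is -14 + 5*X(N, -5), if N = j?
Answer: 1186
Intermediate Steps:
B(n, T) = 7 - n
j = 24
N = 24
X(z, s) = 48 + 8*z (X(z, s) = (6 + z)*((7 - 1*1) + 2) = (6 + z)*((7 - 1) + 2) = (6 + z)*(6 + 2) = (6 + z)*8 = 48 + 8*z)
-14 + 5*X(N, -5) = -14 + 5*(48 + 8*24) = -14 + 5*(48 + 192) = -14 + 5*240 = -14 + 1200 = 1186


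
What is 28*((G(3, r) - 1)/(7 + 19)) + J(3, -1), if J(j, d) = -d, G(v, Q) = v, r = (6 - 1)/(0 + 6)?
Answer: 41/13 ≈ 3.1538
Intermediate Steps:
r = ⅚ (r = 5/6 = 5*(⅙) = ⅚ ≈ 0.83333)
28*((G(3, r) - 1)/(7 + 19)) + J(3, -1) = 28*((3 - 1)/(7 + 19)) - 1*(-1) = 28*(2/26) + 1 = 28*(2*(1/26)) + 1 = 28*(1/13) + 1 = 28/13 + 1 = 41/13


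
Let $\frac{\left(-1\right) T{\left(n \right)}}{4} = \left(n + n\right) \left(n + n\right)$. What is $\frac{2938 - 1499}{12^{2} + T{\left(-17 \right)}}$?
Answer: $- \frac{1439}{4480} \approx -0.32121$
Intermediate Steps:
$T{\left(n \right)} = - 16 n^{2}$ ($T{\left(n \right)} = - 4 \left(n + n\right) \left(n + n\right) = - 4 \cdot 2 n 2 n = - 4 \cdot 4 n^{2} = - 16 n^{2}$)
$\frac{2938 - 1499}{12^{2} + T{\left(-17 \right)}} = \frac{2938 - 1499}{12^{2} - 16 \left(-17\right)^{2}} = \frac{1439}{144 - 4624} = \frac{1439}{-4480} = 1439 \left(- \frac{1}{4480}\right) = - \frac{1439}{4480}$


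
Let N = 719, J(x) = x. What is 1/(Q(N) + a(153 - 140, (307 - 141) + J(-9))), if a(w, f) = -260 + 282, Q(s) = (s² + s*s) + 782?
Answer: 1/1034726 ≈ 9.6644e-7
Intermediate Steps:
Q(s) = 782 + 2*s² (Q(s) = (s² + s²) + 782 = 2*s² + 782 = 782 + 2*s²)
a(w, f) = 22
1/(Q(N) + a(153 - 140, (307 - 141) + J(-9))) = 1/((782 + 2*719²) + 22) = 1/((782 + 2*516961) + 22) = 1/((782 + 1033922) + 22) = 1/(1034704 + 22) = 1/1034726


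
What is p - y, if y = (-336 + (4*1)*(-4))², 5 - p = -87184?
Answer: -36715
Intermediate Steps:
p = 87189 (p = 5 - 1*(-87184) = 5 + 87184 = 87189)
y = 123904 (y = (-336 + 4*(-4))² = (-336 - 16)² = (-352)² = 123904)
p - y = 87189 - 1*123904 = 87189 - 123904 = -36715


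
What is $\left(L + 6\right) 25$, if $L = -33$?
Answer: $-675$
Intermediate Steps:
$\left(L + 6\right) 25 = \left(-33 + 6\right) 25 = \left(-27\right) 25 = -675$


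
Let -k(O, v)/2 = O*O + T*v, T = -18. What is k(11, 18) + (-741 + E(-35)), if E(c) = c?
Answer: -370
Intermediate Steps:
k(O, v) = -2*O**2 + 36*v (k(O, v) = -2*(O*O - 18*v) = -2*(O**2 - 18*v) = -2*O**2 + 36*v)
k(11, 18) + (-741 + E(-35)) = (-2*11**2 + 36*18) + (-741 - 35) = (-2*121 + 648) - 776 = (-242 + 648) - 776 = 406 - 776 = -370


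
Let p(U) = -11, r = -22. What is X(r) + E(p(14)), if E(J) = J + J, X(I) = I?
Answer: -44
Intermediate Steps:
E(J) = 2*J
X(r) + E(p(14)) = -22 + 2*(-11) = -22 - 22 = -44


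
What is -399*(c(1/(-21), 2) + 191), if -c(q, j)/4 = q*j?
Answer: -76361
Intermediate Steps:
c(q, j) = -4*j*q (c(q, j) = -4*q*j = -4*j*q)
-399*(c(1/(-21), 2) + 191) = -399*(-4*2/(-21) + 191) = -399*(-4*2*(-1/21) + 191) = -399*(8/21 + 191) = -399*4019/21 = -76361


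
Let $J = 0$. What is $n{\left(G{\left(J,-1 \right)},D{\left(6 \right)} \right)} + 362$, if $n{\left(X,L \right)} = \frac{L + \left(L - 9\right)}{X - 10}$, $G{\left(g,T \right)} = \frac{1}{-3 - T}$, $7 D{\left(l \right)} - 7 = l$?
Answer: $\frac{53288}{147} \approx 362.5$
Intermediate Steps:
$D{\left(l \right)} = 1 + \frac{l}{7}$
$n{\left(X,L \right)} = \frac{-9 + 2 L}{-10 + X}$ ($n{\left(X,L \right)} = \frac{L + \left(-9 + L\right)}{-10 + X} = \frac{-9 + 2 L}{-10 + X}$)
$n{\left(G{\left(J,-1 \right)},D{\left(6 \right)} \right)} + 362 = \frac{-9 + 2 \left(1 + \frac{1}{7} \cdot 6\right)}{-10 - \frac{1}{3 - 1}} + 362 = \frac{-9 + 2 \left(1 + \frac{6}{7}\right)}{-10 - \frac{1}{2}} + 362 = \frac{-9 + 2 \cdot \frac{13}{7}}{-10 - \frac{1}{2}} + 362 = \frac{-9 + \frac{26}{7}}{-10 - \frac{1}{2}} + 362 = \frac{1}{- \frac{21}{2}} \left(- \frac{37}{7}\right) + 362 = \left(- \frac{2}{21}\right) \left(- \frac{37}{7}\right) + 362 = \frac{74}{147} + 362 = \frac{53288}{147}$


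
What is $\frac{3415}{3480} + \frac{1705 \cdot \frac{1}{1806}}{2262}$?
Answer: $\frac{8021147}{8170344} \approx 0.98174$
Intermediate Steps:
$\frac{3415}{3480} + \frac{1705 \cdot \frac{1}{1806}}{2262} = 3415 \cdot \frac{1}{3480} + 1705 \cdot \frac{1}{1806} \cdot \frac{1}{2262} = \frac{683}{696} + \frac{1705}{1806} \cdot \frac{1}{2262} = \frac{683}{696} + \frac{1705}{4085172} = \frac{8021147}{8170344}$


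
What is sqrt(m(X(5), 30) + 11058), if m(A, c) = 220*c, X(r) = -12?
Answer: 9*sqrt(218) ≈ 132.88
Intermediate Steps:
sqrt(m(X(5), 30) + 11058) = sqrt(220*30 + 11058) = sqrt(6600 + 11058) = sqrt(17658) = 9*sqrt(218)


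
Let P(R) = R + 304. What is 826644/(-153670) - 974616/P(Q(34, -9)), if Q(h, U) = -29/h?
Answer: -231848836554/71994395 ≈ -3220.4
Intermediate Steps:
P(R) = 304 + R
826644/(-153670) - 974616/P(Q(34, -9)) = 826644/(-153670) - 974616/(304 - 29/34) = 826644*(-1/153670) - 974616/(304 - 29*1/34) = -413322/76835 - 974616/(304 - 29/34) = -413322/76835 - 974616/10307/34 = -413322/76835 - 974616*34/10307 = -413322/76835 - 33136944/10307 = -231848836554/71994395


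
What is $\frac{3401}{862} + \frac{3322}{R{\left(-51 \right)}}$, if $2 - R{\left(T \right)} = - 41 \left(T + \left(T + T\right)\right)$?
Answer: $\frac{18464107}{5405602} \approx 3.4157$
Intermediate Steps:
$R{\left(T \right)} = 2 + 123 T$ ($R{\left(T \right)} = 2 - - 41 \left(T + \left(T + T\right)\right) = 2 - - 41 \left(T + 2 T\right) = 2 - - 41 \cdot 3 T = 2 - - 123 T = 2 + 123 T$)
$\frac{3401}{862} + \frac{3322}{R{\left(-51 \right)}} = \frac{3401}{862} + \frac{3322}{2 + 123 \left(-51\right)} = 3401 \cdot \frac{1}{862} + \frac{3322}{2 - 6273} = \frac{3401}{862} + \frac{3322}{-6271} = \frac{3401}{862} + 3322 \left(- \frac{1}{6271}\right) = \frac{3401}{862} - \frac{3322}{6271} = \frac{18464107}{5405602}$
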